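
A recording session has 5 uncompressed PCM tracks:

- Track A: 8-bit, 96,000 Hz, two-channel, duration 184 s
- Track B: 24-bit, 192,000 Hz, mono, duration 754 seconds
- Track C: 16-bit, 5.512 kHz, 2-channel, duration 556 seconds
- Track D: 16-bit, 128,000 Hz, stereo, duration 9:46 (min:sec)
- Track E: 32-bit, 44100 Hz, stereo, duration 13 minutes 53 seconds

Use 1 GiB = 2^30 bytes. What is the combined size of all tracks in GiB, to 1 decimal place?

Track A: 96,000 × 184 × 1 × 2 = 35,328,000 bytes.
Track B: 192,000 × 754 × 3 × 1 = 434,304,000 bytes.
Track C: 5,512 × 556 × 2 × 2 = 12,258,688 bytes.
Track D: 9:46 (min:sec) = 586 s; 128,000 × 586 × 2 × 2 = 300,032,000 bytes.
Track E: 13 minutes 53 seconds = 833 s; 44,100 × 833 × 4 × 2 = 293,882,400 bytes.
Total = 1,075,805,088 bytes = 1.0 GiB.

1.0 GiB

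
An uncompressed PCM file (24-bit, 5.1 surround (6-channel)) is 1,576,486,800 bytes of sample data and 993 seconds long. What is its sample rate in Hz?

88,200 Hz

Bytes = sample_rate × seconds × bytes_per_sample × channels.
sample_rate = 1,576,486,800 / (993 × 3 × 6) = 1,576,486,800 / 17,874 = 88,200 Hz.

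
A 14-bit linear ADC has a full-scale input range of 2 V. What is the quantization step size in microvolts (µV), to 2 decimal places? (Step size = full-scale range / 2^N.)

2 V / 2^14 = 2 / 16,384 V = 122.07 µV.

122.07 µV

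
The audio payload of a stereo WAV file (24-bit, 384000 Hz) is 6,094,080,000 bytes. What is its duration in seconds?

2,645 seconds

Byte rate = 384,000 × 3 × 2 = 2,304,000 bytes/s.
Duration = 6,094,080,000 / 2,304,000 = 2,645 s.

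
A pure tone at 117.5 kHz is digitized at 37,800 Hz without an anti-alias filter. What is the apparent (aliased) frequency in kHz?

Nyquist = 37,800/2 = 18,900 Hz; 117,500 Hz exceeds it.
Alias = |117,500 − 3×37,800| = |117,500 − 113,400| = 4,100 Hz = 4.1 kHz.

4.1 kHz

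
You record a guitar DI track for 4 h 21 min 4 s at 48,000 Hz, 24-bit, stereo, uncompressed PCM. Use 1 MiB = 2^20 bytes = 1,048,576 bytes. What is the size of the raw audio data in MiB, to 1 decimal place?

4302.2 MiB

Duration = 4 h 21 min 4 s = 15,664 s.
Bytes = 48,000 samples/s × 15,664 s × 3 bytes/sample × 2 ch = 4,511,232,000 bytes.
4,511,232,000 / 1,048,576 = 4302.2 MiB.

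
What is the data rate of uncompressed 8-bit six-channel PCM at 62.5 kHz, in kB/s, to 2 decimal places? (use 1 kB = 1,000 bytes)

375.00 kB/s

Bit rate = 62,500 × 8 × 6 = 3,000,000 bits/s.
3,000,000 / 8 = 375,000 B/s = 375.00 kB/s.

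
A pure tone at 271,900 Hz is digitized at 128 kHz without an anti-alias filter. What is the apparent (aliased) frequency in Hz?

15,900 Hz

Nyquist = 128,000/2 = 64,000 Hz; 271,900 Hz exceeds it.
Alias = |271,900 − 2×128,000| = |271,900 − 256,000| = 15,900 Hz.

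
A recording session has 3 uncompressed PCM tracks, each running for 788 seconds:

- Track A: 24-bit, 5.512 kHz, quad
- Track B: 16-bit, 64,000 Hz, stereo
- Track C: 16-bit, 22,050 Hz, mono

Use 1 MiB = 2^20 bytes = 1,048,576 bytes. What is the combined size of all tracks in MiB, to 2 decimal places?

Track A: 5,512 × 788 × 3 × 4 = 52,121,472 bytes.
Track B: 64,000 × 788 × 2 × 2 = 201,728,000 bytes.
Track C: 22,050 × 788 × 2 × 1 = 34,750,800 bytes.
Total = 288,600,272 bytes = 275.23 MiB.

275.23 MiB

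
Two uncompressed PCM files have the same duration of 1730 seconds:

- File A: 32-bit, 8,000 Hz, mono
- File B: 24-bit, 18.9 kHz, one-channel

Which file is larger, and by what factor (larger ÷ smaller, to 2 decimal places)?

File B, by a factor of 1.77

File A: 8,000 × 4 × 1 = 32,000 bytes/s.
File B: 18,900 × 3 × 1 = 56,700 bytes/s.
File B is larger; ratio = 98,091,000 / 55,360,000 = 1.77.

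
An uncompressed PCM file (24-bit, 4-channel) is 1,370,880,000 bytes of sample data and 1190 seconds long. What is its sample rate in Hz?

96,000 Hz

Bytes = sample_rate × seconds × bytes_per_sample × channels.
sample_rate = 1,370,880,000 / (1,190 × 3 × 4) = 1,370,880,000 / 14,280 = 96,000 Hz.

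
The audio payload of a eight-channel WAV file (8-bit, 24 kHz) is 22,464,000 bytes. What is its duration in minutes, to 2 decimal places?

Byte rate = 24,000 × 1 × 8 = 192,000 bytes/s.
Duration = 22,464,000 / 192,000 = 117 s.
117 s / 60 = 1.95 minutes.

1.95 minutes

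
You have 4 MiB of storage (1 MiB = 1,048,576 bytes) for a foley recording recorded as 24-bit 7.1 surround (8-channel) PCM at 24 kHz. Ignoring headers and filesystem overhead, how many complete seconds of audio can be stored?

Uncompressed byte rate = 24,000 × 3 × 8 = 576,000 bytes/s.
Capacity = 4 × 1,048,576 = 4,194,304 bytes.
4,194,304 / 576,000 ≈ 7.28 s → 7 seconds.

7 seconds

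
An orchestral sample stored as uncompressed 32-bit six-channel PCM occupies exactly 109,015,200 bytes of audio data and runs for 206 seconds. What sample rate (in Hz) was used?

Bytes = sample_rate × seconds × bytes_per_sample × channels.
sample_rate = 109,015,200 / (206 × 4 × 6) = 109,015,200 / 4,944 = 22,050 Hz.

22,050 Hz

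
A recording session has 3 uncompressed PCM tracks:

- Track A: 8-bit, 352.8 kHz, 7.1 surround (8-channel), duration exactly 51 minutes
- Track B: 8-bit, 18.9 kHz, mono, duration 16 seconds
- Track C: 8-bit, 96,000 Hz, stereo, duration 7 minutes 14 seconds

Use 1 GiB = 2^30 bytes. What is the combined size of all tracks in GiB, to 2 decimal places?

8.12 GiB

Track A: exactly 51 minutes = 3,060 s; 352,800 × 3,060 × 1 × 8 = 8,636,544,000 bytes.
Track B: 18,900 × 16 × 1 × 1 = 302,400 bytes.
Track C: 7 minutes 14 seconds = 434 s; 96,000 × 434 × 1 × 2 = 83,328,000 bytes.
Total = 8,720,174,400 bytes = 8.12 GiB.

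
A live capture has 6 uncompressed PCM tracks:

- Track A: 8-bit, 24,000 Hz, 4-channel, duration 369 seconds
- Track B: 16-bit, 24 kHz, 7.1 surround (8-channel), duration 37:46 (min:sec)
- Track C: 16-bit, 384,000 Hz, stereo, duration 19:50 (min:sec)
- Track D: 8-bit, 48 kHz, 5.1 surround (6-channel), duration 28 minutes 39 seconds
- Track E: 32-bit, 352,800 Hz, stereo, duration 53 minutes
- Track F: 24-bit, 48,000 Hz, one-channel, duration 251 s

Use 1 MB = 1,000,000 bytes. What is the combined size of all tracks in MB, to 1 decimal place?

12239.9 MB

Track A: 24,000 × 369 × 1 × 4 = 35,424,000 bytes.
Track B: 37:46 (min:sec) = 2,266 s; 24,000 × 2,266 × 2 × 8 = 870,144,000 bytes.
Track C: 19:50 (min:sec) = 1,190 s; 384,000 × 1,190 × 2 × 2 = 1,827,840,000 bytes.
Track D: 28 minutes 39 seconds = 1,719 s; 48,000 × 1,719 × 1 × 6 = 495,072,000 bytes.
Track E: 53 minutes = 3,180 s; 352,800 × 3,180 × 4 × 2 = 8,975,232,000 bytes.
Track F: 48,000 × 251 × 3 × 1 = 36,144,000 bytes.
Total = 12,239,856,000 bytes = 12239.9 MB.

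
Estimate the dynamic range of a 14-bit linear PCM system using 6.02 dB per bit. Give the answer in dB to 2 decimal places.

84.28 dB

14 × 6.02 = 84.28 dB.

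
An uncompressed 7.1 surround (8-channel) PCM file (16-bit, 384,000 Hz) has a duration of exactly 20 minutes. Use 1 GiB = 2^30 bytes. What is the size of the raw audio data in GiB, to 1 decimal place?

6.9 GiB

Duration = exactly 20 minutes = 1,200 s.
Bytes = 384,000 samples/s × 1,200 s × 2 bytes/sample × 8 ch = 7,372,800,000 bytes.
7,372,800,000 / 1,073,741,824 = 6.9 GiB.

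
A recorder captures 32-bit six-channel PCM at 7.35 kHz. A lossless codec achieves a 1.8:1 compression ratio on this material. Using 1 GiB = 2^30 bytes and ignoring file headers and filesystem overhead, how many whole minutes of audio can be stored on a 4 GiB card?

Uncompressed byte rate = 7,350 × 4 × 6 = 176,400 bytes/s.
After 1.8:1 compression, effective rate ≈ 98000 bytes/s.
Capacity = 4 × 1,073,741,824 = 4,294,967,296 bytes.
4,294,967,296 / effective rate ≈ 43826.2 s → 730 minutes.

730 minutes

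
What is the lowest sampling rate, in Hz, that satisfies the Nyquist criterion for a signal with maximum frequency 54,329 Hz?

108,658 Hz

Minimum sample rate = 2 × 54,329 Hz = 108,658 Hz.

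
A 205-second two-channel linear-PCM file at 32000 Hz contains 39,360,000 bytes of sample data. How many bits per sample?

Bytes per sample = 39,360,000 / (32,000 × 205 × 2) = 39,360,000 / 13,120,000 = 3.
Bit depth = 3 × 8 = 24 bits.

24 bits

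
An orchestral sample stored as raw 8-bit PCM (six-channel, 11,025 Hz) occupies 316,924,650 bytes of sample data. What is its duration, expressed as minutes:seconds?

Byte rate = 11,025 × 1 × 6 = 66,150 bytes/s.
Duration = 316,924,650 / 66,150 = 4,791 s.
4,791 s = 79:51.

79:51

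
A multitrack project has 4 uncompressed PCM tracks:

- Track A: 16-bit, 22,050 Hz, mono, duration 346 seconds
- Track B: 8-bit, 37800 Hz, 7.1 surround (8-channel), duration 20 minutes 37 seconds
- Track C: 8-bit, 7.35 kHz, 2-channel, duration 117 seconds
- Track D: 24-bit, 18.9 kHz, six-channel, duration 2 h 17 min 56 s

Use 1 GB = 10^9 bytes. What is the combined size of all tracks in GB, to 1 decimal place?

Track A: 22,050 × 346 × 2 × 1 = 15,258,600 bytes.
Track B: 20 minutes 37 seconds = 1,237 s; 37,800 × 1,237 × 1 × 8 = 374,068,800 bytes.
Track C: 7,350 × 117 × 1 × 2 = 1,719,900 bytes.
Track D: 2 h 17 min 56 s = 8,276 s; 18,900 × 8,276 × 3 × 6 = 2,815,495,200 bytes.
Total = 3,206,542,500 bytes = 3.2 GB.

3.2 GB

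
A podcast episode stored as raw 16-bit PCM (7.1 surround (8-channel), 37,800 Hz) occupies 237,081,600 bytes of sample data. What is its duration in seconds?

Byte rate = 37,800 × 2 × 8 = 604,800 bytes/s.
Duration = 237,081,600 / 604,800 = 392 s.

392 seconds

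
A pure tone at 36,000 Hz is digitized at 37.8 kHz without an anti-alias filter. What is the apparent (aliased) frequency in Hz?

Nyquist = 37,800/2 = 18,900 Hz; 36,000 Hz exceeds it.
Alias = |36,000 − 1×37,800| = |36,000 − 37,800| = 1,800 Hz.

1,800 Hz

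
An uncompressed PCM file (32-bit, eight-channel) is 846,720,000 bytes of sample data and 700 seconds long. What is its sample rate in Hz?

37,800 Hz

Bytes = sample_rate × seconds × bytes_per_sample × channels.
sample_rate = 846,720,000 / (700 × 4 × 8) = 846,720,000 / 22,400 = 37,800 Hz.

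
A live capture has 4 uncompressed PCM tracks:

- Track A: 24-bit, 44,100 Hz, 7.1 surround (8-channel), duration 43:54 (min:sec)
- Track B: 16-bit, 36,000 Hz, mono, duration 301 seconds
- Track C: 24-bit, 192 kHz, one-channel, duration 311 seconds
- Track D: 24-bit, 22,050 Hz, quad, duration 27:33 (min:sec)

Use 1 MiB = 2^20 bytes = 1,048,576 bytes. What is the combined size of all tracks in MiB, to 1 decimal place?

Track A: 43:54 (min:sec) = 2,634 s; 44,100 × 2,634 × 3 × 8 = 2,787,825,600 bytes.
Track B: 36,000 × 301 × 2 × 1 = 21,672,000 bytes.
Track C: 192,000 × 311 × 3 × 1 = 179,136,000 bytes.
Track D: 27:33 (min:sec) = 1,653 s; 22,050 × 1,653 × 3 × 4 = 437,383,800 bytes.
Total = 3,426,017,400 bytes = 3267.3 MiB.

3267.3 MiB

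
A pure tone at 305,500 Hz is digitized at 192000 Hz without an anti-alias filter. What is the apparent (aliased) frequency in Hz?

Nyquist = 192,000/2 = 96,000 Hz; 305,500 Hz exceeds it.
Alias = |305,500 − 2×192,000| = |305,500 − 384,000| = 78,500 Hz.

78,500 Hz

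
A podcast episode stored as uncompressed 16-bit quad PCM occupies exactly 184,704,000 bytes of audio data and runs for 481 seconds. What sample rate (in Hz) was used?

Bytes = sample_rate × seconds × bytes_per_sample × channels.
sample_rate = 184,704,000 / (481 × 2 × 4) = 184,704,000 / 3,848 = 48,000 Hz.

48,000 Hz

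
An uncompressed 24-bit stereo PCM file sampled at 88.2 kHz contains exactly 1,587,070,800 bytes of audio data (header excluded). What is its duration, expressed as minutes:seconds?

Byte rate = 88,200 × 3 × 2 = 529,200 bytes/s.
Duration = 1,587,070,800 / 529,200 = 2,999 s.
2,999 s = 49:59.

49:59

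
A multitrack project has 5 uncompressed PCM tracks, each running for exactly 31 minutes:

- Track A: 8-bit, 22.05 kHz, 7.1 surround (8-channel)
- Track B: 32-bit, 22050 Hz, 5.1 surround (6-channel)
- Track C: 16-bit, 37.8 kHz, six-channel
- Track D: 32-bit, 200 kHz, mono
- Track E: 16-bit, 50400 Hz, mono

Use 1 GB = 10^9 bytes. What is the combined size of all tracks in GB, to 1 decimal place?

exactly 31 minutes = 1,860 s.
Track A: 22,050 × 1,860 × 1 × 8 = 328,104,000 bytes.
Track B: 22,050 × 1,860 × 4 × 6 = 984,312,000 bytes.
Track C: 37,800 × 1,860 × 2 × 6 = 843,696,000 bytes.
Track D: 200,000 × 1,860 × 4 × 1 = 1,488,000,000 bytes.
Track E: 50,400 × 1,860 × 2 × 1 = 187,488,000 bytes.
Total = 3,831,600,000 bytes = 3.8 GB.

3.8 GB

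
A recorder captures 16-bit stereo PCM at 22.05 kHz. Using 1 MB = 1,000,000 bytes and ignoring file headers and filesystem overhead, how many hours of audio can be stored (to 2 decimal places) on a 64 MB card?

Uncompressed byte rate = 22,050 × 2 × 2 = 88,200 bytes/s.
Capacity = 64 × 1,000,000 = 64,000,000 bytes.
64,000,000 / 88,200 ≈ 725.62 s → 0.20 hours.

0.20 hours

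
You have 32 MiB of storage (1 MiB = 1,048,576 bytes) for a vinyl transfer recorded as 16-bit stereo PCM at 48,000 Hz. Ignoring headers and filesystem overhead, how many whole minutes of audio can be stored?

Uncompressed byte rate = 48,000 × 2 × 2 = 192,000 bytes/s.
Capacity = 32 × 1,048,576 = 33,554,432 bytes.
33,554,432 / 192,000 ≈ 174.76 s → 2 minutes.

2 minutes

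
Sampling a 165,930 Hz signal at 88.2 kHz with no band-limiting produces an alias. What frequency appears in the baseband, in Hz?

Nyquist = 88,200/2 = 44,100 Hz; 165,930 Hz exceeds it.
Alias = |165,930 − 2×88,200| = |165,930 − 176,400| = 10,470 Hz.

10,470 Hz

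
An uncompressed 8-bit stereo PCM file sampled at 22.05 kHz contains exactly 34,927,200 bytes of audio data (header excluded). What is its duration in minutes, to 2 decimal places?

Byte rate = 22,050 × 1 × 2 = 44,100 bytes/s.
Duration = 34,927,200 / 44,100 = 792 s.
792 s / 60 = 13.20 minutes.

13.20 minutes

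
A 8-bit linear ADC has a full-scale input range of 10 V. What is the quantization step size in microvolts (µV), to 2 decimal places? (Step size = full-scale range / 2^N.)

39062.50 µV

10 V / 2^8 = 10 / 256 V = 39062.50 µV.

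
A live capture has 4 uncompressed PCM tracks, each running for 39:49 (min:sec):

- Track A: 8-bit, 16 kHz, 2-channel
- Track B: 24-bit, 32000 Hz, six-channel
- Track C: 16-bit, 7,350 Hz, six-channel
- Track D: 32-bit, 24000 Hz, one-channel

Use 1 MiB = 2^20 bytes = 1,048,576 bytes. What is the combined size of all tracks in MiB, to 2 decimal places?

1804.89 MiB

39:49 (min:sec) = 2,389 s.
Track A: 16,000 × 2,389 × 1 × 2 = 76,448,000 bytes.
Track B: 32,000 × 2,389 × 3 × 6 = 1,376,064,000 bytes.
Track C: 7,350 × 2,389 × 2 × 6 = 210,709,800 bytes.
Track D: 24,000 × 2,389 × 4 × 1 = 229,344,000 bytes.
Total = 1,892,565,800 bytes = 1804.89 MiB.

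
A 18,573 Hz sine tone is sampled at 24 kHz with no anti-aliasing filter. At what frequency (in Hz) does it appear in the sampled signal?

5,427 Hz

Nyquist = 24,000/2 = 12,000 Hz; 18,573 Hz exceeds it.
Alias = |18,573 − 1×24,000| = |18,573 − 24,000| = 5,427 Hz.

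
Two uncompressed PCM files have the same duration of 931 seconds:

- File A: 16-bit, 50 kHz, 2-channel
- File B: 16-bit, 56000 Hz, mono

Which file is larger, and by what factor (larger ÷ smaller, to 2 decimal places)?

File A, by a factor of 1.79

File A: 50,000 × 2 × 2 = 200,000 bytes/s.
File B: 56,000 × 2 × 1 = 112,000 bytes/s.
File A is larger; ratio = 186,200,000 / 104,272,000 = 1.79.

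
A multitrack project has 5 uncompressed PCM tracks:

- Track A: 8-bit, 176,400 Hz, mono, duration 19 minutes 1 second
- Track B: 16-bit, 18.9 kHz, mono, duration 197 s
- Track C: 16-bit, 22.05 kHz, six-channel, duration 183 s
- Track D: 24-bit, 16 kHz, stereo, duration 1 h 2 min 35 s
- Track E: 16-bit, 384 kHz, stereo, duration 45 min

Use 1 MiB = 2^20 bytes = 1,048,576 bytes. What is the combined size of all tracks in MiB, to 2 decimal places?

Track A: 19 minutes 1 second = 1,141 s; 176,400 × 1,141 × 1 × 1 = 201,272,400 bytes.
Track B: 18,900 × 197 × 2 × 1 = 7,446,600 bytes.
Track C: 22,050 × 183 × 2 × 6 = 48,421,800 bytes.
Track D: 1 h 2 min 35 s = 3,755 s; 16,000 × 3,755 × 3 × 2 = 360,480,000 bytes.
Track E: 45 min = 2,700 s; 384,000 × 2,700 × 2 × 2 = 4,147,200,000 bytes.
Total = 4,764,820,800 bytes = 4544.09 MiB.

4544.09 MiB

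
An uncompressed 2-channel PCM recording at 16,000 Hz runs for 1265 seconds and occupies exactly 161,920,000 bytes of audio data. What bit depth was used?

32 bits

Bytes per sample = 161,920,000 / (16,000 × 1,265 × 2) = 161,920,000 / 40,480,000 = 4.
Bit depth = 4 × 8 = 32 bits.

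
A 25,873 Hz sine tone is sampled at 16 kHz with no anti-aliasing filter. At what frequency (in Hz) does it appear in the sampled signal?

6,127 Hz

Nyquist = 16,000/2 = 8,000 Hz; 25,873 Hz exceeds it.
Alias = |25,873 − 2×16,000| = |25,873 − 32,000| = 6,127 Hz.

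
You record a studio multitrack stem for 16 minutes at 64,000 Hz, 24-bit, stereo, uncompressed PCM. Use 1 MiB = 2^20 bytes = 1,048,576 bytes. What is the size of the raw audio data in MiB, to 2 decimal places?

Duration = 16 minutes = 960 s.
Bytes = 64,000 samples/s × 960 s × 3 bytes/sample × 2 ch = 368,640,000 bytes.
368,640,000 / 1,048,576 = 351.56 MiB.

351.56 MiB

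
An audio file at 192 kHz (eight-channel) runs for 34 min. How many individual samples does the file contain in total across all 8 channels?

34 min = 2,040 s.
192,000 × 2,040 s × 8 ch = 3,133,440,000 samples.

3,133,440,000 samples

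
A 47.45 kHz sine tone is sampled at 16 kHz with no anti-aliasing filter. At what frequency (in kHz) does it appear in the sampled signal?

Nyquist = 16,000/2 = 8,000 Hz; 47,450 Hz exceeds it.
Alias = |47,450 − 3×16,000| = |47,450 − 48,000| = 550 Hz = 0.55 kHz.

0.55 kHz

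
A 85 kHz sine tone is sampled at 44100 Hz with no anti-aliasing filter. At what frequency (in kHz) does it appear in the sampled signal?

Nyquist = 44,100/2 = 22,050 Hz; 85,000 Hz exceeds it.
Alias = |85,000 − 2×44,100| = |85,000 − 88,200| = 3,200 Hz = 3.2 kHz.

3.2 kHz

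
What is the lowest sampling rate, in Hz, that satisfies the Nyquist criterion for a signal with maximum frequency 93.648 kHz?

Minimum sample rate = 2 × 93,648 Hz = 187,296 Hz.

187,296 Hz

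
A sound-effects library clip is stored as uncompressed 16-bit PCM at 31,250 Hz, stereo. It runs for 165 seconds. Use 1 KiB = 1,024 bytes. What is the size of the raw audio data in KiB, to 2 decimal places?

20141.60 KiB

Bytes = 31,250 samples/s × 165 s × 2 bytes/sample × 2 ch = 20,625,000 bytes.
20,625,000 / 1,024 = 20141.60 KiB.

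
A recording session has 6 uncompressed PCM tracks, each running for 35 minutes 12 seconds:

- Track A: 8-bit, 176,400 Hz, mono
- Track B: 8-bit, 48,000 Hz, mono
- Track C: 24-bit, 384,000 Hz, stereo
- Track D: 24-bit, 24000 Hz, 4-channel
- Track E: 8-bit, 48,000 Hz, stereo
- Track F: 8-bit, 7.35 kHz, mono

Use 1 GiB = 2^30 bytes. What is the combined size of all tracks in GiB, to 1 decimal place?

35 minutes 12 seconds = 2,112 s.
Track A: 176,400 × 2,112 × 1 × 1 = 372,556,800 bytes.
Track B: 48,000 × 2,112 × 1 × 1 = 101,376,000 bytes.
Track C: 384,000 × 2,112 × 3 × 2 = 4,866,048,000 bytes.
Track D: 24,000 × 2,112 × 3 × 4 = 608,256,000 bytes.
Track E: 48,000 × 2,112 × 1 × 2 = 202,752,000 bytes.
Track F: 7,350 × 2,112 × 1 × 1 = 15,523,200 bytes.
Total = 6,166,512,000 bytes = 5.7 GiB.

5.7 GiB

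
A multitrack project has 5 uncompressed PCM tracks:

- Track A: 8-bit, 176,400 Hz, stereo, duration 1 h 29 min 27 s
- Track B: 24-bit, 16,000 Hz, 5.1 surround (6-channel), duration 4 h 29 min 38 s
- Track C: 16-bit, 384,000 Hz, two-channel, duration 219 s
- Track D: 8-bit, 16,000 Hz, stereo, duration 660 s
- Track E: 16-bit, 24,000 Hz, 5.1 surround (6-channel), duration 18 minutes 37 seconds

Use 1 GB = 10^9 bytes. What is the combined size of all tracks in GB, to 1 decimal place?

7.2 GB

Track A: 1 h 29 min 27 s = 5,367 s; 176,400 × 5,367 × 1 × 2 = 1,893,477,600 bytes.
Track B: 4 h 29 min 38 s = 16,178 s; 16,000 × 16,178 × 3 × 6 = 4,659,264,000 bytes.
Track C: 384,000 × 219 × 2 × 2 = 336,384,000 bytes.
Track D: 16,000 × 660 × 1 × 2 = 21,120,000 bytes.
Track E: 18 minutes 37 seconds = 1,117 s; 24,000 × 1,117 × 2 × 6 = 321,696,000 bytes.
Total = 7,231,941,600 bytes = 7.2 GB.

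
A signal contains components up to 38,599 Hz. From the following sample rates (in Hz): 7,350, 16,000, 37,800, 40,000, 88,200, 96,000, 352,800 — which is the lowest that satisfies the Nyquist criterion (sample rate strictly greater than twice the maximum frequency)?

Need sample rate > 2 × 38,599 = 77,198 Hz.
Lowest listed rate above 77,198 Hz is 88,200 Hz.

88,200 Hz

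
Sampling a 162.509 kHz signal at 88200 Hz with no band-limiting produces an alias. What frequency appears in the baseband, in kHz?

13.891 kHz

Nyquist = 88,200/2 = 44,100 Hz; 162,509 Hz exceeds it.
Alias = |162,509 − 2×88,200| = |162,509 − 176,400| = 13,891 Hz = 13.891 kHz.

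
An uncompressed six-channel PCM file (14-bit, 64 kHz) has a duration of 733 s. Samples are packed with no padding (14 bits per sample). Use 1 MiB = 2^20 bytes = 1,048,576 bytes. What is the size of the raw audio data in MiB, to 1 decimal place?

469.8 MiB

Bits = 64,000 × 733 × 14 × 6 = 3,940,608,000 bits = 492,576,000 bytes.
492,576,000 / 1,048,576 = 469.8 MiB.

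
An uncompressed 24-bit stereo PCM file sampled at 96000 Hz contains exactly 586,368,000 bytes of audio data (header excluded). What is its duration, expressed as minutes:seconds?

Byte rate = 96,000 × 3 × 2 = 576,000 bytes/s.
Duration = 586,368,000 / 576,000 = 1,018 s.
1,018 s = 16:58.

16:58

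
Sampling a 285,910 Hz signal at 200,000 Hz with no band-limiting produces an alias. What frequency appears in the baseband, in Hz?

Nyquist = 200,000/2 = 100,000 Hz; 285,910 Hz exceeds it.
Alias = |285,910 − 1×200,000| = |285,910 − 200,000| = 85,910 Hz.

85,910 Hz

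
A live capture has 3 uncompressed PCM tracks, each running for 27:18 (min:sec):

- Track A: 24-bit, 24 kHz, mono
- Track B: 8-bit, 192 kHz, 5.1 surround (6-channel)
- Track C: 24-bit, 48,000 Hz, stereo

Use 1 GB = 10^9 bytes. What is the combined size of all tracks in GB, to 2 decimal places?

27:18 (min:sec) = 1,638 s.
Track A: 24,000 × 1,638 × 3 × 1 = 117,936,000 bytes.
Track B: 192,000 × 1,638 × 1 × 6 = 1,886,976,000 bytes.
Track C: 48,000 × 1,638 × 3 × 2 = 471,744,000 bytes.
Total = 2,476,656,000 bytes = 2.48 GB.

2.48 GB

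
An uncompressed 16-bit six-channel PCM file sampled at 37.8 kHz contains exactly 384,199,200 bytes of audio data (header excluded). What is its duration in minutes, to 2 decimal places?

14.12 minutes

Byte rate = 37,800 × 2 × 6 = 453,600 bytes/s.
Duration = 384,199,200 / 453,600 = 847 s.
847 s / 60 = 14.12 minutes.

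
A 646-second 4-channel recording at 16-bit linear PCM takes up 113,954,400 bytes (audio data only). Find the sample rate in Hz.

22,050 Hz

Bytes = sample_rate × seconds × bytes_per_sample × channels.
sample_rate = 113,954,400 / (646 × 2 × 4) = 113,954,400 / 5,168 = 22,050 Hz.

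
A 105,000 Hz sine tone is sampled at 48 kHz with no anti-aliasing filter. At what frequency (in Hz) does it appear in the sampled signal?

9,000 Hz

Nyquist = 48,000/2 = 24,000 Hz; 105,000 Hz exceeds it.
Alias = |105,000 − 2×48,000| = |105,000 − 96,000| = 9,000 Hz.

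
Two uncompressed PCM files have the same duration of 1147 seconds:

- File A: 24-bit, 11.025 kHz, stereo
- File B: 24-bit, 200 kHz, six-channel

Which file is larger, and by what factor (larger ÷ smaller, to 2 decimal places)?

File A: 11,025 × 3 × 2 = 66,150 bytes/s.
File B: 200,000 × 3 × 6 = 3,600,000 bytes/s.
File B is larger; ratio = 4,129,200,000 / 75,874,050 = 54.42.

File B, by a factor of 54.42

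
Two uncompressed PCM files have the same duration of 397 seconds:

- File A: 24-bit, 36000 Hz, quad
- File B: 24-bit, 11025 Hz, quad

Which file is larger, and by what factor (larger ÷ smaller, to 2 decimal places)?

File A: 36,000 × 3 × 4 = 432,000 bytes/s.
File B: 11,025 × 3 × 4 = 132,300 bytes/s.
File A is larger; ratio = 171,504,000 / 52,523,100 = 3.27.

File A, by a factor of 3.27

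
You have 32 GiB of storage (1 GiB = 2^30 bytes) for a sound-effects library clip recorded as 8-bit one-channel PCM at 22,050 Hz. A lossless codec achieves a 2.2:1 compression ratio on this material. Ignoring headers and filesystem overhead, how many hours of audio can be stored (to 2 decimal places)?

Uncompressed byte rate = 22,050 × 1 × 1 = 22,050 bytes/s.
After 2.2:1 compression, effective rate ≈ 10022.73 bytes/s.
Capacity = 32 × 1,073,741,824 = 34,359,738,368 bytes.
34,359,738,368 / effective rate ≈ 3428182.51 s → 952.27 hours.

952.27 hours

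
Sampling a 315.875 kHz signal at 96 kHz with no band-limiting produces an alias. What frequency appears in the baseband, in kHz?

Nyquist = 96,000/2 = 48,000 Hz; 315,875 Hz exceeds it.
Alias = |315,875 − 3×96,000| = |315,875 − 288,000| = 27,875 Hz = 27.875 kHz.

27.875 kHz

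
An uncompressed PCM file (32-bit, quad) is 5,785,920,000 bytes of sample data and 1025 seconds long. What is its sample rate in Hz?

352,800 Hz

Bytes = sample_rate × seconds × bytes_per_sample × channels.
sample_rate = 5,785,920,000 / (1,025 × 4 × 4) = 5,785,920,000 / 16,400 = 352,800 Hz.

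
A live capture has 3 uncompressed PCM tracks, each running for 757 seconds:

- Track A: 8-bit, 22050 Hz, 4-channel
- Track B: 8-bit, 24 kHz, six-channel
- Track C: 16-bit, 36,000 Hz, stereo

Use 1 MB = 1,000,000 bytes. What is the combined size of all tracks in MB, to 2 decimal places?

284.78 MB

Track A: 22,050 × 757 × 1 × 4 = 66,767,400 bytes.
Track B: 24,000 × 757 × 1 × 6 = 109,008,000 bytes.
Track C: 36,000 × 757 × 2 × 2 = 109,008,000 bytes.
Total = 284,783,400 bytes = 284.78 MB.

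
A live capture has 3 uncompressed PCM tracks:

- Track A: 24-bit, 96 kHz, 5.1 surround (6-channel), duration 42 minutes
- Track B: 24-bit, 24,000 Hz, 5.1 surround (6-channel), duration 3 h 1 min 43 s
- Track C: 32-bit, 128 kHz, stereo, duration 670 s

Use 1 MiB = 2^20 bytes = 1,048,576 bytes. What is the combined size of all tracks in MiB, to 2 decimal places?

Track A: 42 minutes = 2,520 s; 96,000 × 2,520 × 3 × 6 = 4,354,560,000 bytes.
Track B: 3 h 1 min 43 s = 10,903 s; 24,000 × 10,903 × 3 × 6 = 4,710,096,000 bytes.
Track C: 128,000 × 670 × 4 × 2 = 686,080,000 bytes.
Total = 9,750,736,000 bytes = 9299.03 MiB.

9299.03 MiB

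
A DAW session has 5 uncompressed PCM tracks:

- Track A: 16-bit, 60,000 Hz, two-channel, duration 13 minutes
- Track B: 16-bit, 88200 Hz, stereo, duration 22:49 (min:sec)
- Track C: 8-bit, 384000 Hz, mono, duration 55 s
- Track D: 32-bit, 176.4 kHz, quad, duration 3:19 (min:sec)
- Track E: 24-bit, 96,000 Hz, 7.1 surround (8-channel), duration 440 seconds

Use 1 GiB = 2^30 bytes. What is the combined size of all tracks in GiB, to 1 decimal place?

Track A: 13 minutes = 780 s; 60,000 × 780 × 2 × 2 = 187,200,000 bytes.
Track B: 22:49 (min:sec) = 1,369 s; 88,200 × 1,369 × 2 × 2 = 482,983,200 bytes.
Track C: 384,000 × 55 × 1 × 1 = 21,120,000 bytes.
Track D: 3:19 (min:sec) = 199 s; 176,400 × 199 × 4 × 4 = 561,657,600 bytes.
Track E: 96,000 × 440 × 3 × 8 = 1,013,760,000 bytes.
Total = 2,266,720,800 bytes = 2.1 GiB.

2.1 GiB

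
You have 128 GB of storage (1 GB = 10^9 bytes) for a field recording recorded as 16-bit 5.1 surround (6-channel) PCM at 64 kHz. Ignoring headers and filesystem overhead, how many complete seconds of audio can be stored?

Uncompressed byte rate = 64,000 × 2 × 6 = 768,000 bytes/s.
Capacity = 128 × 1,000,000,000 = 128,000,000,000 bytes.
128,000,000,000 / 768,000 ≈ 166666.67 s → 166,666 seconds.

166,666 seconds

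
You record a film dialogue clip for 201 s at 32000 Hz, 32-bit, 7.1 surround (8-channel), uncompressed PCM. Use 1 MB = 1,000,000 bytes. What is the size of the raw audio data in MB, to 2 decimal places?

205.82 MB

Bytes = 32,000 samples/s × 201 s × 4 bytes/sample × 8 ch = 205,824,000 bytes.
205,824,000 / 1,000,000 = 205.82 MB.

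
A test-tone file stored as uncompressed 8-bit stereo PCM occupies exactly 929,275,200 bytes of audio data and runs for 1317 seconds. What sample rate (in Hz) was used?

Bytes = sample_rate × seconds × bytes_per_sample × channels.
sample_rate = 929,275,200 / (1,317 × 1 × 2) = 929,275,200 / 2,634 = 352,800 Hz.

352,800 Hz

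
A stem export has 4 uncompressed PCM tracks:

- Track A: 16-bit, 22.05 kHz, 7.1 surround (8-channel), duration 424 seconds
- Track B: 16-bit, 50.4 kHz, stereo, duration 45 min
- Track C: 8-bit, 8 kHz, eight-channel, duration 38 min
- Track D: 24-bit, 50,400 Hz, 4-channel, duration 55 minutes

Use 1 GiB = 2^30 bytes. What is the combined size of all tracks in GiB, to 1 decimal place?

2.6 GiB

Track A: 22,050 × 424 × 2 × 8 = 149,587,200 bytes.
Track B: 45 min = 2,700 s; 50,400 × 2,700 × 2 × 2 = 544,320,000 bytes.
Track C: 38 min = 2,280 s; 8,000 × 2,280 × 1 × 8 = 145,920,000 bytes.
Track D: 55 minutes = 3,300 s; 50,400 × 3,300 × 3 × 4 = 1,995,840,000 bytes.
Total = 2,835,667,200 bytes = 2.6 GiB.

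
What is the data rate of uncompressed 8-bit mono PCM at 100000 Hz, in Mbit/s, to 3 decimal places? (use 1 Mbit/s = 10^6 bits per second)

Bit rate = 100,000 × 8 × 1 = 800,000 bits/s.
= 0.800 Mbit/s.

0.800 Mbit/s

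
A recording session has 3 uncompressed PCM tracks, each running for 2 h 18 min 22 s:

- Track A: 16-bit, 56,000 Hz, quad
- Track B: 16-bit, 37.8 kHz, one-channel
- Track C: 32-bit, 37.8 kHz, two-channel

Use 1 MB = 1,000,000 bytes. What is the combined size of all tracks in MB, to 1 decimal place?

6857.5 MB

2 h 18 min 22 s = 8,302 s.
Track A: 56,000 × 8,302 × 2 × 4 = 3,719,296,000 bytes.
Track B: 37,800 × 8,302 × 2 × 1 = 627,631,200 bytes.
Track C: 37,800 × 8,302 × 4 × 2 = 2,510,524,800 bytes.
Total = 6,857,452,000 bytes = 6857.5 MB.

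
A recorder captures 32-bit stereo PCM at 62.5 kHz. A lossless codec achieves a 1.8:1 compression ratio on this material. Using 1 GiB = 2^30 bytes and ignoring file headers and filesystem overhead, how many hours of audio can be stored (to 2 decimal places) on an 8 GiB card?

Uncompressed byte rate = 62,500 × 4 × 2 = 500,000 bytes/s.
After 1.8:1 compression, effective rate ≈ 277777.78 bytes/s.
Capacity = 8 × 1,073,741,824 = 8,589,934,592 bytes.
8,589,934,592 / effective rate ≈ 30923.76 s → 8.59 hours.

8.59 hours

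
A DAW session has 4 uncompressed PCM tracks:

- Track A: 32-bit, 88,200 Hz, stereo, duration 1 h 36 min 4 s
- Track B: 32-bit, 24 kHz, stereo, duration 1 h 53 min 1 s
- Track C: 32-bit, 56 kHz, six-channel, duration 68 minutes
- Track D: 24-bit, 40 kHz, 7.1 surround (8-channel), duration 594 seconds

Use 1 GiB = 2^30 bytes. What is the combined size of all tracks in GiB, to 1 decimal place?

10.6 GiB

Track A: 1 h 36 min 4 s = 5,764 s; 88,200 × 5,764 × 4 × 2 = 4,067,078,400 bytes.
Track B: 1 h 53 min 1 s = 6,781 s; 24,000 × 6,781 × 4 × 2 = 1,301,952,000 bytes.
Track C: 68 minutes = 4,080 s; 56,000 × 4,080 × 4 × 6 = 5,483,520,000 bytes.
Track D: 40,000 × 594 × 3 × 8 = 570,240,000 bytes.
Total = 11,422,790,400 bytes = 10.6 GiB.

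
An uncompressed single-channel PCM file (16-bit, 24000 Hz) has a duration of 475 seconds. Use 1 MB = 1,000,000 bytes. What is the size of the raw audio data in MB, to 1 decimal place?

22.8 MB

Bytes = 24,000 samples/s × 475 s × 2 bytes/sample × 1 ch = 22,800,000 bytes.
22,800,000 / 1,000,000 = 22.8 MB.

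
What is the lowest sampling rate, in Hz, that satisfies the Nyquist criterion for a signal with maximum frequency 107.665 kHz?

215,330 Hz

Minimum sample rate = 2 × 107,665 Hz = 215,330 Hz.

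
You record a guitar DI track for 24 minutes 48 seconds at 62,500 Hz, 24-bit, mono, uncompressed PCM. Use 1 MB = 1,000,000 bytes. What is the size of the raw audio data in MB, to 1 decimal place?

279.0 MB

Duration = 24 minutes 48 seconds = 1,488 s.
Bytes = 62,500 samples/s × 1,488 s × 3 bytes/sample × 1 ch = 279,000,000 bytes.
279,000,000 / 1,000,000 = 279.0 MB.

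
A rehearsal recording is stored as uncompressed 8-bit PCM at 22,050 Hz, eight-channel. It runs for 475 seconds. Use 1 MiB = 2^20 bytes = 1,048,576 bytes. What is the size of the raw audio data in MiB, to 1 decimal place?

79.9 MiB

Bytes = 22,050 samples/s × 475 s × 1 bytes/sample × 8 ch = 83,790,000 bytes.
83,790,000 / 1,048,576 = 79.9 MiB.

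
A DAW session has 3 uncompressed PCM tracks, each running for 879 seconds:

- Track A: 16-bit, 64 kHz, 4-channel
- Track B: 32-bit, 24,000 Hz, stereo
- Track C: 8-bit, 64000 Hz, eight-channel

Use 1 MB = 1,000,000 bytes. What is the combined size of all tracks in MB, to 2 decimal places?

1068.86 MB

Track A: 64,000 × 879 × 2 × 4 = 450,048,000 bytes.
Track B: 24,000 × 879 × 4 × 2 = 168,768,000 bytes.
Track C: 64,000 × 879 × 1 × 8 = 450,048,000 bytes.
Total = 1,068,864,000 bytes = 1068.86 MB.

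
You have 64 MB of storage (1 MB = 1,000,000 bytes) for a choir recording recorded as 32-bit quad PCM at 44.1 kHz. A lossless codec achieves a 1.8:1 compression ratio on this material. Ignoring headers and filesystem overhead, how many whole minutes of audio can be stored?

Uncompressed byte rate = 44,100 × 4 × 4 = 705,600 bytes/s.
After 1.8:1 compression, effective rate ≈ 392000 bytes/s.
Capacity = 64 × 1,000,000 = 64,000,000 bytes.
64,000,000 / effective rate ≈ 163.27 s → 2 minutes.

2 minutes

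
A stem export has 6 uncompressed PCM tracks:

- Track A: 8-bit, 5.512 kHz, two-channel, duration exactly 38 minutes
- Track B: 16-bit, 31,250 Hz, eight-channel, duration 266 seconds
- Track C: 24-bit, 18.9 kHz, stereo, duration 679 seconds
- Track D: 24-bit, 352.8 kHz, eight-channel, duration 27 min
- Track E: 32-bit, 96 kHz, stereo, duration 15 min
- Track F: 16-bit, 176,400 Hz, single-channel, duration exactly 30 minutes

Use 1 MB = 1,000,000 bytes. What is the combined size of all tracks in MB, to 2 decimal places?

15278.24 MB

Track A: exactly 38 minutes = 2,280 s; 5,512 × 2,280 × 1 × 2 = 25,134,720 bytes.
Track B: 31,250 × 266 × 2 × 8 = 133,000,000 bytes.
Track C: 18,900 × 679 × 3 × 2 = 76,998,600 bytes.
Track D: 27 min = 1,620 s; 352,800 × 1,620 × 3 × 8 = 13,716,864,000 bytes.
Track E: 15 min = 900 s; 96,000 × 900 × 4 × 2 = 691,200,000 bytes.
Track F: exactly 30 minutes = 1,800 s; 176,400 × 1,800 × 2 × 1 = 635,040,000 bytes.
Total = 15,278,237,320 bytes = 15278.24 MB.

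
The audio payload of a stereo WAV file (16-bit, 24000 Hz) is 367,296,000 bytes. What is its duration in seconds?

Byte rate = 24,000 × 2 × 2 = 96,000 bytes/s.
Duration = 367,296,000 / 96,000 = 3,826 s.

3,826 seconds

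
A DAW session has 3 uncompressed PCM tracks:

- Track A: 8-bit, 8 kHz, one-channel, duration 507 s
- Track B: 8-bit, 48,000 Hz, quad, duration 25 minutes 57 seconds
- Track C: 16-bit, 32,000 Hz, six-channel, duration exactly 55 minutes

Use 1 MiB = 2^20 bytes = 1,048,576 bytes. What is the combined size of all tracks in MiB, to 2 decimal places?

Track A: 8,000 × 507 × 1 × 1 = 4,056,000 bytes.
Track B: 25 minutes 57 seconds = 1,557 s; 48,000 × 1,557 × 1 × 4 = 298,944,000 bytes.
Track C: exactly 55 minutes = 3,300 s; 32,000 × 3,300 × 2 × 6 = 1,267,200,000 bytes.
Total = 1,570,200,000 bytes = 1497.46 MiB.

1497.46 MiB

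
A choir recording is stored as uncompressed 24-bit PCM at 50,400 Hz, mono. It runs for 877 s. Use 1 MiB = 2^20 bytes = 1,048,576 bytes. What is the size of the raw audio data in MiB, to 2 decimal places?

126.46 MiB

Bytes = 50,400 samples/s × 877 s × 3 bytes/sample × 1 ch = 132,602,400 bytes.
132,602,400 / 1,048,576 = 126.46 MiB.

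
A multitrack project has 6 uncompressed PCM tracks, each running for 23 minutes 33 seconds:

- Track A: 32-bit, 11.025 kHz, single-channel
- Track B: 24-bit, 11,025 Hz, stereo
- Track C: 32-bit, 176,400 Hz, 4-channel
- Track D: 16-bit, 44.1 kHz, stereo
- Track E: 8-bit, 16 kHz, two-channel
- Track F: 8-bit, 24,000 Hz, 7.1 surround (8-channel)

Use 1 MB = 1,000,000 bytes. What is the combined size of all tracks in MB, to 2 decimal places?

4709.60 MB

23 minutes 33 seconds = 1,413 s.
Track A: 11,025 × 1,413 × 4 × 1 = 62,313,300 bytes.
Track B: 11,025 × 1,413 × 3 × 2 = 93,469,950 bytes.
Track C: 176,400 × 1,413 × 4 × 4 = 3,988,051,200 bytes.
Track D: 44,100 × 1,413 × 2 × 2 = 249,253,200 bytes.
Track E: 16,000 × 1,413 × 1 × 2 = 45,216,000 bytes.
Track F: 24,000 × 1,413 × 1 × 8 = 271,296,000 bytes.
Total = 4,709,599,650 bytes = 4709.60 MB.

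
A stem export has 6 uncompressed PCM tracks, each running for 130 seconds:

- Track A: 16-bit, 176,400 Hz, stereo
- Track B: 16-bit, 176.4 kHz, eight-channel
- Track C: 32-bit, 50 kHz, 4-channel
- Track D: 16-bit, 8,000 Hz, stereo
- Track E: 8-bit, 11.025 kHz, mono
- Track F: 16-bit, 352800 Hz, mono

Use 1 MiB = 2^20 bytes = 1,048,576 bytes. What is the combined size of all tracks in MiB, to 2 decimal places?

Track A: 176,400 × 130 × 2 × 2 = 91,728,000 bytes.
Track B: 176,400 × 130 × 2 × 8 = 366,912,000 bytes.
Track C: 50,000 × 130 × 4 × 4 = 104,000,000 bytes.
Track D: 8,000 × 130 × 2 × 2 = 4,160,000 bytes.
Track E: 11,025 × 130 × 1 × 1 = 1,433,250 bytes.
Track F: 352,800 × 130 × 2 × 1 = 91,728,000 bytes.
Total = 659,961,250 bytes = 629.39 MiB.

629.39 MiB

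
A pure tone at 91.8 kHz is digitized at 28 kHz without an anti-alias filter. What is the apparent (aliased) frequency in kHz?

7.8 kHz

Nyquist = 28,000/2 = 14,000 Hz; 91,800 Hz exceeds it.
Alias = |91,800 − 3×28,000| = |91,800 − 84,000| = 7,800 Hz = 7.8 kHz.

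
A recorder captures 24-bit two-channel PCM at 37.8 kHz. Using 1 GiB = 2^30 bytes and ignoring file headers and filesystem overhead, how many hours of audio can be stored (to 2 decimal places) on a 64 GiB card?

Uncompressed byte rate = 37,800 × 3 × 2 = 226,800 bytes/s.
Capacity = 64 × 1,073,741,824 = 68,719,476,736 bytes.
68,719,476,736 / 226,800 ≈ 302995.93 s → 84.17 hours.

84.17 hours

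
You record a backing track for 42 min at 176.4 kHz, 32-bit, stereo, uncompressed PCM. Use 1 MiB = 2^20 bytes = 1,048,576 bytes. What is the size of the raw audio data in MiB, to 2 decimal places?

Duration = 42 min = 2,520 s.
Bytes = 176,400 samples/s × 2,520 s × 4 bytes/sample × 2 ch = 3,556,224,000 bytes.
3,556,224,000 / 1,048,576 = 3391.48 MiB.

3391.48 MiB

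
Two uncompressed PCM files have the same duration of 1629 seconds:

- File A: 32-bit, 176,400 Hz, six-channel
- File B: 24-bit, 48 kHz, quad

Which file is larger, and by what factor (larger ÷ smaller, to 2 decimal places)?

File A: 176,400 × 4 × 6 = 4,233,600 bytes/s.
File B: 48,000 × 3 × 4 = 576,000 bytes/s.
File A is larger; ratio = 6,896,534,400 / 938,304,000 = 7.35.

File A, by a factor of 7.35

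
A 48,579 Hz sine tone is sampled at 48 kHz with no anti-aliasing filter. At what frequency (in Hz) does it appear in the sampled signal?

579 Hz

Nyquist = 48,000/2 = 24,000 Hz; 48,579 Hz exceeds it.
Alias = |48,579 − 1×48,000| = |48,579 − 48,000| = 579 Hz.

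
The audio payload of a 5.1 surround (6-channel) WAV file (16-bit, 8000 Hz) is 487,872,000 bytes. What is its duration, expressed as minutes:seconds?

Byte rate = 8,000 × 2 × 6 = 96,000 bytes/s.
Duration = 487,872,000 / 96,000 = 5,082 s.
5,082 s = 84:42.

84:42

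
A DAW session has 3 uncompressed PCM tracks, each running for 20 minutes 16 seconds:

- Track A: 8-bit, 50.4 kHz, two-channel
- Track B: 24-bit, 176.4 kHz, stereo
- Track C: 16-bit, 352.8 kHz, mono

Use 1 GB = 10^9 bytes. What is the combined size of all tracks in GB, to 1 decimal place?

20 minutes 16 seconds = 1,216 s.
Track A: 50,400 × 1,216 × 1 × 2 = 122,572,800 bytes.
Track B: 176,400 × 1,216 × 3 × 2 = 1,287,014,400 bytes.
Track C: 352,800 × 1,216 × 2 × 1 = 858,009,600 bytes.
Total = 2,267,596,800 bytes = 2.3 GB.

2.3 GB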